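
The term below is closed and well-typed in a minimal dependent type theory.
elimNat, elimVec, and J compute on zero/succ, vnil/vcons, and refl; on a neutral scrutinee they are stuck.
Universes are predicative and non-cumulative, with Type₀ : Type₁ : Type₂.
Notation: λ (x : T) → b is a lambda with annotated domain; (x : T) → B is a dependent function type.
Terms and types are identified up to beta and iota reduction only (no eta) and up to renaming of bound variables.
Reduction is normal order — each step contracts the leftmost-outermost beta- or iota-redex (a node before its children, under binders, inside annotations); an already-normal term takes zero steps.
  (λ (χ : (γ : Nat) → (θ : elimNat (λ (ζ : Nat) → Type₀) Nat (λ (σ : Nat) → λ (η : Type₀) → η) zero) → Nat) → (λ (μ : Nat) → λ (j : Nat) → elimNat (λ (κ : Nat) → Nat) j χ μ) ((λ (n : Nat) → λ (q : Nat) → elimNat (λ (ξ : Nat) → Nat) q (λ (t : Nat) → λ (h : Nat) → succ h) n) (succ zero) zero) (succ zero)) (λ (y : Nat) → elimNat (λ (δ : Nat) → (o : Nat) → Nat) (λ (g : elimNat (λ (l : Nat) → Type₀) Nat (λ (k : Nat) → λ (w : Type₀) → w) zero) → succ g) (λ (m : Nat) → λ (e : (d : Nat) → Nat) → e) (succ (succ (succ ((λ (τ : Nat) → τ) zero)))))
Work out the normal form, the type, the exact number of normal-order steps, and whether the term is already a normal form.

normal form:
  succ (succ zero)
inferred type:
  Nat
normal-order step count: 25
already normal: no
first contracted redex: a beta-redex


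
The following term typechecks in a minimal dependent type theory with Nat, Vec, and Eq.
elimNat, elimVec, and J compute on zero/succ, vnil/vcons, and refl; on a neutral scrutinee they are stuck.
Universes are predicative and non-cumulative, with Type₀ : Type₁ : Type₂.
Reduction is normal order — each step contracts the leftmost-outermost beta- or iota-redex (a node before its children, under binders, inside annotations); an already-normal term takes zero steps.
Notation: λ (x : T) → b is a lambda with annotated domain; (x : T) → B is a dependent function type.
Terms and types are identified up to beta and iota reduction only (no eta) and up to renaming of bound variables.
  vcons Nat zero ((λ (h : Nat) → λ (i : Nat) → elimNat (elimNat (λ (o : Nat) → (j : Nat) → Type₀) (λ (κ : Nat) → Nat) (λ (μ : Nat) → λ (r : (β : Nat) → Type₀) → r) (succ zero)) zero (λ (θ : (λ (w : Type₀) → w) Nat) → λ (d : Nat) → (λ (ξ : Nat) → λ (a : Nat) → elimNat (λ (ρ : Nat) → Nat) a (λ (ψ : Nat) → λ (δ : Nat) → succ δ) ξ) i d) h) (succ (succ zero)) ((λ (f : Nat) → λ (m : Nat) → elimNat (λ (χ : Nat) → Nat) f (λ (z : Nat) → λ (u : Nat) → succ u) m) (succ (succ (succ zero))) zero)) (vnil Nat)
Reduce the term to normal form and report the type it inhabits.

resulting normal form:
  vcons Nat zero (succ (succ (succ (succ (succ (succ zero)))))) (vnil Nat)
type:
  Vec Nat (succ zero)
observation: the term reaches its normal form after 39 normal-order steps.


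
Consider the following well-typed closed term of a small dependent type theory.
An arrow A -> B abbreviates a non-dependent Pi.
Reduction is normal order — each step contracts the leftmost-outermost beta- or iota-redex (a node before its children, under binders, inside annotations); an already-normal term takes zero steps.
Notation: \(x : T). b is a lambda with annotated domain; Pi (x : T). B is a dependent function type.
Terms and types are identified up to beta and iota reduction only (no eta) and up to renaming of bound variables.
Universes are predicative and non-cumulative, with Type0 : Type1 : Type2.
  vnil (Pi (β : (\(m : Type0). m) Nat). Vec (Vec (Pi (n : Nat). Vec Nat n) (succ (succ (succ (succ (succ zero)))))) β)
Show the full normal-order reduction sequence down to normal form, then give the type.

normal-order reduction sequence:
  vnil (Pi (β : (\(m : Type0). m) Nat). Vec (Vec (Pi (n : Nat). Vec Nat n) (succ (succ (succ (succ (succ zero)))))) β)
  ~> vnil (Pi (β : Nat). Vec (Vec (Pi (m : Nat). Vec Nat m) (succ (succ (succ (succ (succ zero)))))) β)
the term's type:
  Vec (Pi (β : Nat). Vec (Vec (Pi (m : Nat). Vec Nat m) (succ (succ (succ (succ (succ zero)))))) β) zero


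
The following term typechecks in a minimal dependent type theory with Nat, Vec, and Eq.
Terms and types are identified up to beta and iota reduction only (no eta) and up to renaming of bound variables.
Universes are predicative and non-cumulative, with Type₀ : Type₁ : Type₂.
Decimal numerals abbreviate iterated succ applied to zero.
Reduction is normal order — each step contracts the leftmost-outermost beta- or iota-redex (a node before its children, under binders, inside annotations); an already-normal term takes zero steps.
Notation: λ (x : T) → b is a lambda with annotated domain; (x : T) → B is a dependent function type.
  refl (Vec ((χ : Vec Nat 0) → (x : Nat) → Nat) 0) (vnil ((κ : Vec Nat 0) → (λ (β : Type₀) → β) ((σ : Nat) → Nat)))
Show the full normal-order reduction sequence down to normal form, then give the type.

normal-order reduction:
  refl (Vec ((χ : Vec Nat 0) → (x : Nat) → Nat) 0) (vnil ((κ : Vec Nat 0) → (λ (β : Type₀) → β) ((σ : Nat) → Nat)))
  ~> refl (Vec ((χ : Vec Nat 0) → (x : Nat) → Nat) 0) (vnil ((κ : Vec Nat 0) → (β : Nat) → Nat))
inferred type:
  Eq (Vec ((χ : Vec Nat 0) → (x : Nat) → Nat) 0) (vnil ((κ : Vec Nat 0) → (β : Nat) → Nat)) (vnil ((σ : Vec Nat 0) → (i : Nat) → Nat))


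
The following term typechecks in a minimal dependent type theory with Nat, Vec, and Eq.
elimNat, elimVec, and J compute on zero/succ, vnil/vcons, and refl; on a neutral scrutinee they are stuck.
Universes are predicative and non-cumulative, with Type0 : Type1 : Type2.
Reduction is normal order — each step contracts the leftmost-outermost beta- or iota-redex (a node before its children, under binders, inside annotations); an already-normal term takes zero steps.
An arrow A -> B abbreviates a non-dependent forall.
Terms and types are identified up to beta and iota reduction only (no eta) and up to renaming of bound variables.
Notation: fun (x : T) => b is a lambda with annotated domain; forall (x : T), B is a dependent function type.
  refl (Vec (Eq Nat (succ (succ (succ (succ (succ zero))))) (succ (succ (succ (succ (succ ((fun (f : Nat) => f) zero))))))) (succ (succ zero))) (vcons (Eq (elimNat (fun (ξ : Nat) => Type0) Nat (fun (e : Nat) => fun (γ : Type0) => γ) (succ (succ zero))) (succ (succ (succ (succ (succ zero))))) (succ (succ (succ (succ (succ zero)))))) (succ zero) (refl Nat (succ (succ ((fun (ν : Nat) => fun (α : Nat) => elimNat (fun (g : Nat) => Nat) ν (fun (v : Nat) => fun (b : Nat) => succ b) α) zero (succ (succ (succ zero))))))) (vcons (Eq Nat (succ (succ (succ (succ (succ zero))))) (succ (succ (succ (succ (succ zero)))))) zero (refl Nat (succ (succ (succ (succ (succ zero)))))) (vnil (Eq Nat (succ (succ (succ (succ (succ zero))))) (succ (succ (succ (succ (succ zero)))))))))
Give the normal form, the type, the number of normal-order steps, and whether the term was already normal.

reduced normal form:
  refl (Vec (Eq Nat (succ (succ (succ (succ (succ zero))))) (succ (succ (succ (succ (succ zero)))))) (succ (succ zero))) (vcons (Eq Nat (succ (succ (succ (succ (succ zero))))) (succ (succ (succ (succ (succ zero)))))) (succ zero) (refl Nat (succ (succ (succ (succ (succ zero)))))) (vcons (Eq Nat (succ (succ (succ (succ (succ zero))))) (succ (succ (succ (succ (succ zero)))))) zero (refl Nat (succ (succ (succ (succ (succ zero)))))) (vnil (Eq Nat (succ (succ (succ (succ (succ zero))))) (succ (succ (succ (succ (succ zero)))))))))
inferred type:
  Eq (Vec (Eq Nat (succ (succ (succ (succ (succ zero))))) (succ (succ (succ (succ (succ zero)))))) (succ (succ zero))) (vcons (Eq Nat (succ (succ (succ (succ (succ zero))))) (succ (succ (succ (succ (succ zero)))))) (succ zero) (refl Nat (succ (succ (succ (succ (succ zero)))))) (vcons (Eq Nat (succ (succ (succ (succ (succ zero))))) (succ (succ (succ (succ (succ zero)))))) zero (refl Nat (succ (succ (succ (succ (succ zero)))))) (vnil (Eq Nat (succ (succ (succ (succ (succ zero))))) (succ (succ (succ (succ (succ zero))))))))) (vcons (Eq Nat (succ (succ (succ (succ (succ zero))))) (succ (succ (succ (succ (succ zero)))))) (succ zero) (refl Nat (succ (succ (succ (succ (succ zero)))))) (vcons (Eq Nat (succ (succ (succ (succ (succ zero))))) (succ (succ (succ (succ (succ zero)))))) zero (refl Nat (succ (succ (succ (succ (succ zero)))))) (vnil (Eq Nat (succ (succ (succ (succ (succ zero))))) (succ (succ (succ (succ (succ zero)))))))))
steps to reach normal form (normal order): 20
already normal: no
first contracted redex: a beta-redex


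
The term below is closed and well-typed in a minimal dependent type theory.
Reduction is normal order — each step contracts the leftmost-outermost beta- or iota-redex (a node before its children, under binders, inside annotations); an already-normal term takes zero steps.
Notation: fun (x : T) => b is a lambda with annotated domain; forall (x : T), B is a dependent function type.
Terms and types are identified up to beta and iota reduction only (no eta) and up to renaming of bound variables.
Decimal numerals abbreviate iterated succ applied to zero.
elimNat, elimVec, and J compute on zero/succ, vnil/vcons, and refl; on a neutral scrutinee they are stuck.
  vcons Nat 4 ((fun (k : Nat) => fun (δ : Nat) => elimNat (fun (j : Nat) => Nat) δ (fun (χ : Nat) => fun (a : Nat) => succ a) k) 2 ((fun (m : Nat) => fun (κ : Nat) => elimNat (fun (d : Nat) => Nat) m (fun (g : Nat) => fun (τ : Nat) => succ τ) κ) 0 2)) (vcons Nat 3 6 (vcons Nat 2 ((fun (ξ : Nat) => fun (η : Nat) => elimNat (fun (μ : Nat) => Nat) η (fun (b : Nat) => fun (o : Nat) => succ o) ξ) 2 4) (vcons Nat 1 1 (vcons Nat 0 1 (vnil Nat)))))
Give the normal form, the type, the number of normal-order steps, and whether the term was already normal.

normal form:
  vcons Nat 4 4 (vcons Nat 3 6 (vcons Nat 2 6 (vcons Nat 1 1 (vcons Nat 0 1 (vnil Nat)))))
type:
  Vec Nat 5
normal-order step count: 27
term was already normal: no
first contracted redex: a beta-redex


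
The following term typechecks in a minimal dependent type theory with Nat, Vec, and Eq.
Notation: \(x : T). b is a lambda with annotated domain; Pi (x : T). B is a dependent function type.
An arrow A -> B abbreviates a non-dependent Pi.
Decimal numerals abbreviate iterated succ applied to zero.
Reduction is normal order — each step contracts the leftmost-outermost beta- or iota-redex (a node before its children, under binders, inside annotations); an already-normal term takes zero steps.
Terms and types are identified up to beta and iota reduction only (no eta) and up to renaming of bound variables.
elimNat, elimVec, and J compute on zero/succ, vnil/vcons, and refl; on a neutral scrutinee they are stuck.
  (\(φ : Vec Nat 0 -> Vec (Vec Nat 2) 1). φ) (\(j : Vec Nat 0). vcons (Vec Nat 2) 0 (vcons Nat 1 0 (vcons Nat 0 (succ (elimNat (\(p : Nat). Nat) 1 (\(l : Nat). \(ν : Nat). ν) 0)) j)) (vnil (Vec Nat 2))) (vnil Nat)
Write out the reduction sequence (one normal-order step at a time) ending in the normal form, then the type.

reduction (normal order):
  (\(φ : Vec Nat 0 -> Vec (Vec Nat 2) 1). φ) (\(j : Vec Nat 0). vcons (Vec Nat 2) 0 (vcons Nat 1 0 (vcons Nat 0 (succ (elimNat (\(p : Nat). Nat) 1 (\(l : Nat). \(ν : Nat). ν) 0)) j)) (vnil (Vec Nat 2))) (vnil Nat)
  ~> (\(φ : Vec Nat 0). vcons (Vec Nat 2) 0 (vcons Nat 1 0 (vcons Nat 0 (succ (elimNat (\(j : Nat). Nat) 1 (\(p : Nat). \(l : Nat). l) 0)) φ)) (vnil (Vec Nat 2))) (vnil Nat)
  ~> vcons (Vec Nat 2) 0 (vcons Nat 1 0 (vcons Nat 0 (succ (elimNat (\(φ : Nat). Nat) 1 (\(j : Nat). \(p : Nat). p) 0)) (vnil Nat))) (vnil (Vec Nat 2))
  ~> vcons (Vec Nat 2) 0 (vcons Nat 1 0 (vcons Nat 0 2 (vnil Nat))) (vnil (Vec Nat 2))
the term's type:
  Vec (Vec Nat 2) 1


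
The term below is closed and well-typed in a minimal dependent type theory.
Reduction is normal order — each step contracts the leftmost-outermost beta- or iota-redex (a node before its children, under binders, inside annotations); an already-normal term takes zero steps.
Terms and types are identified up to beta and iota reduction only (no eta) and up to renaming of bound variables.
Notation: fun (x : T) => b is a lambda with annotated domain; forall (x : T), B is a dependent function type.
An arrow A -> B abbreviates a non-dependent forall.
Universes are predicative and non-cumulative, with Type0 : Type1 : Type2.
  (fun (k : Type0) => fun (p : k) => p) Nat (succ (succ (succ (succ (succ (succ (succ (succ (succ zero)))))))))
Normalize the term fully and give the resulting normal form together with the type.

reduced normal form:
  succ (succ (succ (succ (succ (succ (succ (succ (succ zero))))))))
type:
  Nat
observation: 2 normal-order steps separate the term from its normal form.


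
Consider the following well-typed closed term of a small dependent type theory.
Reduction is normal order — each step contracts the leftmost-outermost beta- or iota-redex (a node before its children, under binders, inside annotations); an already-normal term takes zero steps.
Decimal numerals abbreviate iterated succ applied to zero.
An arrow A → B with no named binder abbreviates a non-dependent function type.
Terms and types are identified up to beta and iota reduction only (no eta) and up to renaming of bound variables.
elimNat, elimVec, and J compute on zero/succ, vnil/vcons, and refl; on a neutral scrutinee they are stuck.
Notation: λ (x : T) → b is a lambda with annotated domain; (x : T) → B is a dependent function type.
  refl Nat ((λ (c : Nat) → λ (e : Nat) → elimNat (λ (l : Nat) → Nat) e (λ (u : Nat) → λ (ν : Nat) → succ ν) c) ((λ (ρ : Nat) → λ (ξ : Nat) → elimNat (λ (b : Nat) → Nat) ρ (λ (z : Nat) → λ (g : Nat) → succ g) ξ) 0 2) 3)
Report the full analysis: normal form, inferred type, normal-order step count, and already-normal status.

reduced normal form:
  refl Nat 5
the term's type:
  Eq Nat 5 5
steps to reach normal form (normal order): 18
started in normal form: no
first contracted redex: a beta-redex


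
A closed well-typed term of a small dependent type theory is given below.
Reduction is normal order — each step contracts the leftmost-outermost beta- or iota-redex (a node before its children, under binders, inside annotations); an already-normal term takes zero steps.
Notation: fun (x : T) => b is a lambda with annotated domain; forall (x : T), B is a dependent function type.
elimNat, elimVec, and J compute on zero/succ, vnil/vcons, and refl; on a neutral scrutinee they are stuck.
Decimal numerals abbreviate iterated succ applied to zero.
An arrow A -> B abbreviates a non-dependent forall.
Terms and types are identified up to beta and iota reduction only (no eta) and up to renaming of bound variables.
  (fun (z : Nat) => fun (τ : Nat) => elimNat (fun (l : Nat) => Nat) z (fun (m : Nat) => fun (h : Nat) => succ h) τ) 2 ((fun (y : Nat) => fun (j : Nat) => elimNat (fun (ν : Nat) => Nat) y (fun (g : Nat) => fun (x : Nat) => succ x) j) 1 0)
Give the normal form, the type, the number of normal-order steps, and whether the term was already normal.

reduced normal form:
  3
type:
  Nat
steps to reach normal form (normal order): 9
started in normal form: no
first redex: a beta-redex


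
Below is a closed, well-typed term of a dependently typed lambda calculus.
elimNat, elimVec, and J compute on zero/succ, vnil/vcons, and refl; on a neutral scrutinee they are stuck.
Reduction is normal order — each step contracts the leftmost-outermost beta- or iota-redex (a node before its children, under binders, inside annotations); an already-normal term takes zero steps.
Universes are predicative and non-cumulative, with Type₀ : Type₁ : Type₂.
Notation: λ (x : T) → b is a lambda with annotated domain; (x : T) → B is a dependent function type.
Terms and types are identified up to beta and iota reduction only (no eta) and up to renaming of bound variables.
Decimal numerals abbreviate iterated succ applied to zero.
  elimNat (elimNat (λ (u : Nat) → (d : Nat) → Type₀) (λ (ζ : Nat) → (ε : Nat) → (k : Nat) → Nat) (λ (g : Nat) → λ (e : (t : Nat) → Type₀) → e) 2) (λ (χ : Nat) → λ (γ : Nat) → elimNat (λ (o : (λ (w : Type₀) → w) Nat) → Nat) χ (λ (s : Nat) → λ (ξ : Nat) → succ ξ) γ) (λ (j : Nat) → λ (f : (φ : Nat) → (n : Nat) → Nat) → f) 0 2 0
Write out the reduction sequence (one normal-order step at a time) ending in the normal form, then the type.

reduction (normal order):
  elimNat (elimNat (λ (u : Nat) → (d : Nat) → Type₀) (λ (ζ : Nat) → (ε : Nat) → (k : Nat) → Nat) (λ (g : Nat) → λ (e : (t : Nat) → Type₀) → e) 2) (λ (χ : Nat) → λ (γ : Nat) → elimNat (λ (o : (λ (w : Type₀) → w) Nat) → Nat) χ (λ (s : Nat) → λ (ξ : Nat) → succ ξ) γ) (λ (j : Nat) → λ (f : (φ : Nat) → (n : Nat) → Nat) → f) 0 2 0
  ~> (λ (u : Nat) → λ (d : Nat) → elimNat (λ (ζ : (λ (ε : Type₀) → ε) Nat) → Nat) u (λ (k : Nat) → λ (g : Nat) → succ g) d) 2 0
  ~> (λ (u : Nat) → elimNat (λ (d : (λ (ζ : Type₀) → ζ) Nat) → Nat) 2 (λ (ε : Nat) → λ (k : Nat) → succ k) u) 0
  ~> elimNat (λ (u : (λ (d : Type₀) → d) Nat) → Nat) 2 (λ (ζ : Nat) → λ (ε : Nat) → succ ε) 0
  ~> 2
inferred type:
  Nat


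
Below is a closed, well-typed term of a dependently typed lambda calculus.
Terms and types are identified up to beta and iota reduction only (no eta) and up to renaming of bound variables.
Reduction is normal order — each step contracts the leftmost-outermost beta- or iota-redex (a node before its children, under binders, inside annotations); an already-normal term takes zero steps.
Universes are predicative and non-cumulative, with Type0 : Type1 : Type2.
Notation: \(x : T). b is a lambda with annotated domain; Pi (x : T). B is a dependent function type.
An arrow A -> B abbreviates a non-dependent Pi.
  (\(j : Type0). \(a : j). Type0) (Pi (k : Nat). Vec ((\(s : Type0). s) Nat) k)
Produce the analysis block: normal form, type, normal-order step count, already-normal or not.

resulting normal form:
  \(j : Pi (a : Nat). Vec Nat a). Type0
the term's type:
  (Pi (j : Nat). Vec Nat j) -> Type1
normal-order step count: 2
started in normal form: no
first redex: a beta-redex


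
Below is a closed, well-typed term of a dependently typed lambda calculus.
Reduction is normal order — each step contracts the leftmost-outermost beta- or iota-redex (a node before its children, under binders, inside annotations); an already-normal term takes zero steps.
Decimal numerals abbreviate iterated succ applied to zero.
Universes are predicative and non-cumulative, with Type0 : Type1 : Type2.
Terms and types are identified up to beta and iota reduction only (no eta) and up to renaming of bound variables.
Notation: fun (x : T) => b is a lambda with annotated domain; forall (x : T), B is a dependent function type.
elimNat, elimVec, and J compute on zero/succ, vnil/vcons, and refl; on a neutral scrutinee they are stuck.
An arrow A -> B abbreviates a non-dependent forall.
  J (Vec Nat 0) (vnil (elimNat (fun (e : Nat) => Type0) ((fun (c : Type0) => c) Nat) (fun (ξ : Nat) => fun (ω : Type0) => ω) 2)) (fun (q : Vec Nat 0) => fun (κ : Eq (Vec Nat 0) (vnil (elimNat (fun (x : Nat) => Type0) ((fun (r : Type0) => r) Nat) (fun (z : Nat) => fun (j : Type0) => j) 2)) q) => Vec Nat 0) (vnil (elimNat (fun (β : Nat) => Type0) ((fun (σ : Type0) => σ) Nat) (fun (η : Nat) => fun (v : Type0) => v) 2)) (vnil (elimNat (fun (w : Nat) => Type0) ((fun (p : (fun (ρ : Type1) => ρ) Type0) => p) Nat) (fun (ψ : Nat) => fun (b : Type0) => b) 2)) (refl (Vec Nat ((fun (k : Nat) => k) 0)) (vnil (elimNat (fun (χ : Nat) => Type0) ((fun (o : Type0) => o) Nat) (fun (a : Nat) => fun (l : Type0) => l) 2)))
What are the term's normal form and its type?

normal form:
  vnil Nat
inferred type:
  Vec Nat 0
observation: 9 normal-order steps normalize the term, beginning with a J iota-redex.


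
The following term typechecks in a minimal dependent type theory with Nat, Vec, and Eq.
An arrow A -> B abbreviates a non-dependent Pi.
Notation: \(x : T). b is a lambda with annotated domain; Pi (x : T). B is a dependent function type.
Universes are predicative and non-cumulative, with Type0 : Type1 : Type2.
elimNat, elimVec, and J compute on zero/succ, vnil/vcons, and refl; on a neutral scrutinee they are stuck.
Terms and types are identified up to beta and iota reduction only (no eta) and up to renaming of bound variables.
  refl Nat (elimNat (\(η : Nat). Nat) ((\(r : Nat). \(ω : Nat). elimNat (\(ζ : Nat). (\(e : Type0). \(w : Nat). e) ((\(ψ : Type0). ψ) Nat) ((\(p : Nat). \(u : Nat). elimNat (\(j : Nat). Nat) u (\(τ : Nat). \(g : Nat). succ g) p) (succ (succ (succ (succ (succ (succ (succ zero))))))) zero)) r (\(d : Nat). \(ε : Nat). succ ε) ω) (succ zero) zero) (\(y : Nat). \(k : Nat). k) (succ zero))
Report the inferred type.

type:
  Eq Nat (succ zero) (succ zero)


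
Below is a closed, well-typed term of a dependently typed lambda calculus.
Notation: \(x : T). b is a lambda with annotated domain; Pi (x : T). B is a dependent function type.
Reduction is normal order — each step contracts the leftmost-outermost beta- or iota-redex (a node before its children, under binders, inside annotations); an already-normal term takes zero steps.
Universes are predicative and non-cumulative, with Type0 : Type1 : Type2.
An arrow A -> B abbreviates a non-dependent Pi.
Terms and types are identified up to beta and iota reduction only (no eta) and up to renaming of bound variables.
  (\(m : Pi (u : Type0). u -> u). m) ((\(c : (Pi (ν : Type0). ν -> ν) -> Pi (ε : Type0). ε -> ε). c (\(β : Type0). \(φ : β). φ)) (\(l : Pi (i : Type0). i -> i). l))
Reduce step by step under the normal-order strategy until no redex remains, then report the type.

normal-order reduction:
  (\(m : Pi (u : Type0). u -> u). m) ((\(c : (Pi (ν : Type0). ν -> ν) -> Pi (ε : Type0). ε -> ε). c (\(β : Type0). \(φ : β). φ)) (\(l : Pi (i : Type0). i -> i). l))
  ~> (\(m : (Pi (u : Type0). u -> u) -> Pi (c : Type0). c -> c). m (\(ν : Type0). \(ε : ν). ε)) (\(β : Pi (φ : Type0). φ -> φ). β)
  ~> (\(m : Pi (u : Type0). u -> u). m) (\(c : Type0). \(ν : c). ν)
  ~> \(m : Type0). \(u : m). u
the term's type:
  Pi (m : Type0). m -> m


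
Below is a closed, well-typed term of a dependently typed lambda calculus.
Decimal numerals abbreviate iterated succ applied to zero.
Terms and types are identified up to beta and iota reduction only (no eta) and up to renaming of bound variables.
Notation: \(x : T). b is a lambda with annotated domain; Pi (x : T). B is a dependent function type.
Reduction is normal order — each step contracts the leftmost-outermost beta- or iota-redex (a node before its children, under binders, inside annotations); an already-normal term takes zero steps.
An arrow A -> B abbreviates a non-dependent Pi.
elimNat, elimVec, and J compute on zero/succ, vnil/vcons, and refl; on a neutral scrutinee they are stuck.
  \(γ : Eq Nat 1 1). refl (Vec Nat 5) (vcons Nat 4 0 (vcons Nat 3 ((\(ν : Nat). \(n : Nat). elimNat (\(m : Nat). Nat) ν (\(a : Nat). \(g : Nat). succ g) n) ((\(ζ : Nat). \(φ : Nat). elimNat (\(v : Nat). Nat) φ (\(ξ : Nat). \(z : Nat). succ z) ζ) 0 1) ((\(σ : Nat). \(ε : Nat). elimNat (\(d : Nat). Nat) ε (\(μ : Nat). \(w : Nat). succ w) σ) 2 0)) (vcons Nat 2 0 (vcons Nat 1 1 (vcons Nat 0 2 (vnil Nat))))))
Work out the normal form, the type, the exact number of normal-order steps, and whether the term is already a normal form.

reduced normal form:
  \(γ : Eq Nat 1 1). refl (Vec Nat 5) (vcons Nat 4 0 (vcons Nat 3 3 (vcons Nat 2 0 (vcons Nat 1 1 (vcons Nat 0 2 (vnil Nat))))))
type:
  Eq Nat 1 1 -> Eq (Vec Nat 5) (vcons Nat 4 0 (vcons Nat 3 3 (vcons Nat 2 0 (vcons Nat 1 1 (vcons Nat 0 2 (vnil Nat)))))) (vcons Nat 4 0 (vcons Nat 3 3 (vcons Nat 2 0 (vcons Nat 1 1 (vcons Nat 0 2 (vnil Nat))))))
normal-order step count: 21
started in normal form: no
first contracted redex: a beta-redex


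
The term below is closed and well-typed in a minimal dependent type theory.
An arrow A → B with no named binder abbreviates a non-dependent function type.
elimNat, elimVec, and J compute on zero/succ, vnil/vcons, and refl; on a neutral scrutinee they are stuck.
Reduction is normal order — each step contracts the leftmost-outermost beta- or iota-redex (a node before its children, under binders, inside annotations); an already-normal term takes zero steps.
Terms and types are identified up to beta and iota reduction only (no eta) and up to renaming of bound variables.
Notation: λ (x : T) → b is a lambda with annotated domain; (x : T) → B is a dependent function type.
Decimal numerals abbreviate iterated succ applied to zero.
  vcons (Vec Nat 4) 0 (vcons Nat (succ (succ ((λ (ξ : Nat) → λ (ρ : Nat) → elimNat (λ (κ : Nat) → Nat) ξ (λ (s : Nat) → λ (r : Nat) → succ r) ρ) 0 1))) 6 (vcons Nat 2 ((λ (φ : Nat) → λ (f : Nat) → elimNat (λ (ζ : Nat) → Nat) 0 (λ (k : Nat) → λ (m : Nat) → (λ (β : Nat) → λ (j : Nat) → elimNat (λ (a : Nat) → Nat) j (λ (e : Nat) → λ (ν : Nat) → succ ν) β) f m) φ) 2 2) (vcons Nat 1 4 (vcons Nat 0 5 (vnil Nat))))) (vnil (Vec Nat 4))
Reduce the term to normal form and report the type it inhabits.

normal form:
  vcons (Vec Nat 4) 0 (vcons Nat 3 6 (vcons Nat 2 4 (vcons Nat 1 4 (vcons Nat 0 5 (vnil Nat))))) (vnil (Vec Nat 4))
type:
  Vec (Vec Nat 4) 1
observation: the term reaches its normal form after 33 normal-order steps.


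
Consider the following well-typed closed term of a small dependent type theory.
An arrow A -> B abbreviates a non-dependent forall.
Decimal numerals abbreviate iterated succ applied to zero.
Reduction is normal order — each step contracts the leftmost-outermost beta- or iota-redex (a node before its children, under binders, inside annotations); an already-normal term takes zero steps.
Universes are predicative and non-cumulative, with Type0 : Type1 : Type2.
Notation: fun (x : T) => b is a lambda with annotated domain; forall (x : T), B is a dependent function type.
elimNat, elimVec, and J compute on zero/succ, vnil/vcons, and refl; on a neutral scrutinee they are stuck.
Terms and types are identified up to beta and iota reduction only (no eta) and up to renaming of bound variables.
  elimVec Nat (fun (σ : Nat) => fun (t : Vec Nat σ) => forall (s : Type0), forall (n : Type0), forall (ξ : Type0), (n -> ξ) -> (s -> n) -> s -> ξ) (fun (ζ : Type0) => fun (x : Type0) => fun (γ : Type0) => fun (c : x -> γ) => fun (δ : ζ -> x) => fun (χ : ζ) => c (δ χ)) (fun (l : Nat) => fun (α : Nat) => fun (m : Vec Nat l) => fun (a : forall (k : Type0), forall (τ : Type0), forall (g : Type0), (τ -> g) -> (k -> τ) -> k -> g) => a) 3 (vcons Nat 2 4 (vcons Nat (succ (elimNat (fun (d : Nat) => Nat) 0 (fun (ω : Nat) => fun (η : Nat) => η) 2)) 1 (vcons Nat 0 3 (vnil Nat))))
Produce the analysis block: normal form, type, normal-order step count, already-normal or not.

normal form:
  fun (σ : Type0) => fun (t : Type0) => fun (s : Type0) => fun (n : t -> s) => fun (ξ : σ -> t) => fun (ζ : σ) => n (ξ ζ)
the term's type:
  forall (σ : Type0), forall (t : Type0), forall (s : Type0), (t -> s) -> (σ -> t) -> σ -> s
steps to reach normal form (normal order): 16
already normal: no
first contracted redex: an elimVec iota-redex


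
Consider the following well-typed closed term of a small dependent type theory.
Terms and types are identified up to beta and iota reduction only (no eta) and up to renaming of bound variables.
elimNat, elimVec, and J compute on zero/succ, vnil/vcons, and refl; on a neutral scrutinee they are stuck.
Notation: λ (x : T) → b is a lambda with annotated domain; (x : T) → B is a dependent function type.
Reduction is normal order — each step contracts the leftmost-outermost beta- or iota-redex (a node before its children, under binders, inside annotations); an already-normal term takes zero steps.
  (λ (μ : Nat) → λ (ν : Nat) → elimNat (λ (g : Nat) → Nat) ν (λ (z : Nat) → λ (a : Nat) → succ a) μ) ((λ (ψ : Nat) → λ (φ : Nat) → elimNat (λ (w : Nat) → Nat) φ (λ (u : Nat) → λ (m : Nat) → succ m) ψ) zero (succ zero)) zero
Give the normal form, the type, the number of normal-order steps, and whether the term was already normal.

resulting normal form:
  succ zero
the term's type:
  Nat
steps to reach normal form (normal order): 9
term was already normal: no
first contracted redex: a beta-redex


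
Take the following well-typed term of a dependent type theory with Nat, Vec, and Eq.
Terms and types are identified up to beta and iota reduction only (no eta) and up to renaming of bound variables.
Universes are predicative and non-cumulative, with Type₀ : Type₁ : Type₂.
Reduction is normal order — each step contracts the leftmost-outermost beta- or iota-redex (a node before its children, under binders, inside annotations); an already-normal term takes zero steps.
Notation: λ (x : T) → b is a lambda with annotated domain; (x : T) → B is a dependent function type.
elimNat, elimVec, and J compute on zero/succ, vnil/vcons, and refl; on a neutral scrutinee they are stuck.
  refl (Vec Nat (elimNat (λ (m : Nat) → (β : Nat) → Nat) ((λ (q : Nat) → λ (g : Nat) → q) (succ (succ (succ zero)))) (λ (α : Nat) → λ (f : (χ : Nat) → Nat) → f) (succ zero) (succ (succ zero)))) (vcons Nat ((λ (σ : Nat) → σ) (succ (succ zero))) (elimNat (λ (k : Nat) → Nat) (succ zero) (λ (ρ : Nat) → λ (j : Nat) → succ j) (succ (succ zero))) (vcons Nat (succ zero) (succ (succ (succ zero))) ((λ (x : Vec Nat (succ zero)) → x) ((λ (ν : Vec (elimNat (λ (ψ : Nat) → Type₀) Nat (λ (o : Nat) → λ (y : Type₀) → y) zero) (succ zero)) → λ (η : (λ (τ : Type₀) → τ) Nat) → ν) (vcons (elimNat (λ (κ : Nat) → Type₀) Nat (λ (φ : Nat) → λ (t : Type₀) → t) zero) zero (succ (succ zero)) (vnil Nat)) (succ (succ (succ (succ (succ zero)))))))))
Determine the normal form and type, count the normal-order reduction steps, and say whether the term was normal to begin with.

resulting normal form:
  refl (Vec Nat (succ (succ (succ zero)))) (vcons Nat (succ (succ zero)) (succ (succ (succ zero))) (vcons Nat (succ zero) (succ (succ (succ zero))) (vcons Nat zero (succ (succ zero)) (vnil Nat))))
inferred type:
  Eq (Vec Nat (succ (succ (succ zero)))) (vcons Nat (succ (succ zero)) (succ (succ (succ zero))) (vcons Nat (succ zero) (succ (succ (succ zero))) (vcons Nat zero (succ (succ zero)) (vnil Nat)))) (vcons Nat (succ (succ zero)) (succ (succ (succ zero))) (vcons Nat (succ zero) (succ (succ (succ zero))) (vcons Nat zero (succ (succ zero)) (vnil Nat))))
steps to reach normal form (normal order): 18
already normal: no
first contracted redex: an elimNat iota-redex


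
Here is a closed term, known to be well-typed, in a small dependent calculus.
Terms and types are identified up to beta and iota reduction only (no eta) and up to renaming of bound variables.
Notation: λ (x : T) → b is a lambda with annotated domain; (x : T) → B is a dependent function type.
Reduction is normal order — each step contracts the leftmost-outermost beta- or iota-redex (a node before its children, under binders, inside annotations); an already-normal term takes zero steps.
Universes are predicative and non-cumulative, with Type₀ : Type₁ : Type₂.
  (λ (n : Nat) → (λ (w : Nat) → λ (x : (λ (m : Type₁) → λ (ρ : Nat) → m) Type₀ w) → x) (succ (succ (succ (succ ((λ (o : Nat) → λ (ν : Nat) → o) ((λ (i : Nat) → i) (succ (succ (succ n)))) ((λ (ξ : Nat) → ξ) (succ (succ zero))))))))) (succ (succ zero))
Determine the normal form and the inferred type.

reduced normal form:
  λ (n : Type₀) → n
type:
  (n : Type₀) → Type₀
observation: normalization takes exactly 4 steps under the normal-order strategy.


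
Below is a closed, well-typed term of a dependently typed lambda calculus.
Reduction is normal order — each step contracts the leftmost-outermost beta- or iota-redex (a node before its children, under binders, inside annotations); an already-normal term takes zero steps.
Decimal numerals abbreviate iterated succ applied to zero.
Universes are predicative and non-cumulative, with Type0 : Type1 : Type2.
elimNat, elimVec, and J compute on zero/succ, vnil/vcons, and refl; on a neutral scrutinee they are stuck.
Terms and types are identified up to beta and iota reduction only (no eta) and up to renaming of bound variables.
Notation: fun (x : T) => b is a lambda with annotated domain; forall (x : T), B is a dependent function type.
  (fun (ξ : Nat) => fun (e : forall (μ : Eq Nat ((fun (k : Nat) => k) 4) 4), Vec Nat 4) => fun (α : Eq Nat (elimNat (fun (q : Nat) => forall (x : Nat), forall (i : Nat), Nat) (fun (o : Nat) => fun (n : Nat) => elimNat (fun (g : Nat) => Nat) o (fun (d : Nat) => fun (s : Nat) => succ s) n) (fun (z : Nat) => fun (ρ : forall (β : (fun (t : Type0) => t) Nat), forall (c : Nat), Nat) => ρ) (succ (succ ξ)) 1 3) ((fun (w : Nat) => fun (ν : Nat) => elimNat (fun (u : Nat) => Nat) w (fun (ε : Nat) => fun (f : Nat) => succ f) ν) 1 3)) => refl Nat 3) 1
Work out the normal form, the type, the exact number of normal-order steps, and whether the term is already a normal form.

resulting normal form:
  fun (ξ : forall (e : Eq Nat 4 4), Vec Nat 4) => fun (μ : Eq Nat 4 4) => refl Nat 3
type:
  forall (ξ : forall (e : Eq Nat 4 4), Vec Nat 4), forall (μ : Eq Nat 4 4), Eq Nat 3 3
normal-order step count: 36
already normal: no
first contracted redex: a beta-redex


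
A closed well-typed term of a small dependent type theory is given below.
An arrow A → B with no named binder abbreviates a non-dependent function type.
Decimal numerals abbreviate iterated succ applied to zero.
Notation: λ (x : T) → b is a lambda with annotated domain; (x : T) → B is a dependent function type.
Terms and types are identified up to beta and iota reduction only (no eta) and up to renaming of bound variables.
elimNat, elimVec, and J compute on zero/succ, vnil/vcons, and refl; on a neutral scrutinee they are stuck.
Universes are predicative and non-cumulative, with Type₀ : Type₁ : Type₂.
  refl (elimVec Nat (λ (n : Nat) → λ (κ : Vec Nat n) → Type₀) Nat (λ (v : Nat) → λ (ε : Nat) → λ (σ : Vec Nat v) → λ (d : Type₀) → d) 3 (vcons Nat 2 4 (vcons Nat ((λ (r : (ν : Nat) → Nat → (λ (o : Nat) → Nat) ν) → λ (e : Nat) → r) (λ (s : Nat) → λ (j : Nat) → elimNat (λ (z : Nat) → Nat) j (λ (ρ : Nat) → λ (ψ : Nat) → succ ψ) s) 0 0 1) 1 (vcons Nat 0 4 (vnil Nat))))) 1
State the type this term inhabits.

the term's type:
  Eq Nat 1 1


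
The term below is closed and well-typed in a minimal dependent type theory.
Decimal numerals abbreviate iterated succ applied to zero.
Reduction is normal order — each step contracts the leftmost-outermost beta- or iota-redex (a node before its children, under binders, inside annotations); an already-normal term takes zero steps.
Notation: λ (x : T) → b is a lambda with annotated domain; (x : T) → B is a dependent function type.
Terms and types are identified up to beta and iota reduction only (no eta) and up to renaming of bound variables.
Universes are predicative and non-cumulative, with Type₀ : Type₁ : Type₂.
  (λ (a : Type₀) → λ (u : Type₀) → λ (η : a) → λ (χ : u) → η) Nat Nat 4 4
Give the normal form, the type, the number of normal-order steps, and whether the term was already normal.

resulting normal form:
  4
type:
  Nat
reduction steps (normal order): 4
started in normal form: no
first redex: a beta-redex


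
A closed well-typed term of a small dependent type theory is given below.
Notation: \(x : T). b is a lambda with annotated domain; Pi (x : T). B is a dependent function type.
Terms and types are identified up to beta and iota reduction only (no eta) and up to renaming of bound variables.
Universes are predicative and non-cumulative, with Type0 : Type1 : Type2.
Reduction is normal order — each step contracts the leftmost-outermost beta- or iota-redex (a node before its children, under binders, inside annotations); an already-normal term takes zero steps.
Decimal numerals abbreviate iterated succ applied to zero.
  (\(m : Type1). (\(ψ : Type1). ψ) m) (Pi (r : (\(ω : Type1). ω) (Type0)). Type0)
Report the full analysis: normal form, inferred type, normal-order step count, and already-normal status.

reduced normal form:
  Pi (m : Type0). Type0
inferred type:
  Type1
reduction steps (normal order): 3
term was already normal: no
first contracted redex: a beta-redex


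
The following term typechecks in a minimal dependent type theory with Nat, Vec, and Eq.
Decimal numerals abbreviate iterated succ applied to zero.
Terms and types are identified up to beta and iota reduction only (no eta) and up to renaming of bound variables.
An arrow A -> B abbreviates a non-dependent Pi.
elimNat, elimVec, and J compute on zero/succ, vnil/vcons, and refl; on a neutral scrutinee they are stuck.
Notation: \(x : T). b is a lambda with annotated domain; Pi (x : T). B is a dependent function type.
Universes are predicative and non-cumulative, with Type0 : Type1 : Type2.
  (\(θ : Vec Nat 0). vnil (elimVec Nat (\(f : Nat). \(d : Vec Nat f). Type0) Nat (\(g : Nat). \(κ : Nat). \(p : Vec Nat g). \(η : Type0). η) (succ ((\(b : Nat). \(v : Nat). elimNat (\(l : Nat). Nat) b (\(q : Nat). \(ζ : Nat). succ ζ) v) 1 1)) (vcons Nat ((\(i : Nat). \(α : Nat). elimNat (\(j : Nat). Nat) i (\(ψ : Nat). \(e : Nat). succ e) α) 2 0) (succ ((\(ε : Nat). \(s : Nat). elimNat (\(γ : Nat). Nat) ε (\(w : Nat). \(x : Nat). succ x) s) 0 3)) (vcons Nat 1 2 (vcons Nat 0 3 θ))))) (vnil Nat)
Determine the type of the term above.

type:
  Vec Nat 0


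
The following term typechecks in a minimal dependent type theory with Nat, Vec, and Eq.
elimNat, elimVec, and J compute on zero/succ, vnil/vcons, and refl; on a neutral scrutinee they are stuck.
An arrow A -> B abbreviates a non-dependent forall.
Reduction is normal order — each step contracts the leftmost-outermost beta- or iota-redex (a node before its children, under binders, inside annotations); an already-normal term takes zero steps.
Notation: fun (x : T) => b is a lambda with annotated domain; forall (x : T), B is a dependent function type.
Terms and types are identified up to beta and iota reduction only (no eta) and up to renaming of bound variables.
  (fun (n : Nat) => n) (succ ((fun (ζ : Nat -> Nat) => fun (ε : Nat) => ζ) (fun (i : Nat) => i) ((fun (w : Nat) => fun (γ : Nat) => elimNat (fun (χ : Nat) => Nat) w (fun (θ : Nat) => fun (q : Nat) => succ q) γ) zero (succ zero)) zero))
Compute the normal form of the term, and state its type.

reduced normal form:
  succ zero
type:
  Nat
observation: reduction starts at a beta-redex, and 4 normal-order steps reach the normal form.


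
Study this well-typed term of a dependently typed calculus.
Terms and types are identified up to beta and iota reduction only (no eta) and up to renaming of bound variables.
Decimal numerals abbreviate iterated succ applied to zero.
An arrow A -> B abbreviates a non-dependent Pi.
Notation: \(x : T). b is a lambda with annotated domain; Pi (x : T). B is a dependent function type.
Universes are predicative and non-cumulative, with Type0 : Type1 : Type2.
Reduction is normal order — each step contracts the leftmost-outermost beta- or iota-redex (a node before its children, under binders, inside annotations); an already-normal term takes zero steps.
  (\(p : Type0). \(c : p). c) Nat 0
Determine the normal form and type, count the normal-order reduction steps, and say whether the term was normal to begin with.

normal form:
  0
the term's type:
  Nat
steps to reach normal form (normal order): 2
started in normal form: no
first contracted redex: a beta-redex


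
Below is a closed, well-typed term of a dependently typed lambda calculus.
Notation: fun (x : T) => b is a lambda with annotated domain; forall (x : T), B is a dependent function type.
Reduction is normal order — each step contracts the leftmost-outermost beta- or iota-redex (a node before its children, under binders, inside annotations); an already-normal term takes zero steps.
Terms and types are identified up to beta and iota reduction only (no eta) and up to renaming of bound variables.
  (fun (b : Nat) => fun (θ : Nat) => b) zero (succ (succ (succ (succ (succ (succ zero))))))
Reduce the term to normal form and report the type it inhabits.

normal form:
  zero
type:
  Nat
observation: 2 normal-order steps normalize the term, beginning with a beta-redex.
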